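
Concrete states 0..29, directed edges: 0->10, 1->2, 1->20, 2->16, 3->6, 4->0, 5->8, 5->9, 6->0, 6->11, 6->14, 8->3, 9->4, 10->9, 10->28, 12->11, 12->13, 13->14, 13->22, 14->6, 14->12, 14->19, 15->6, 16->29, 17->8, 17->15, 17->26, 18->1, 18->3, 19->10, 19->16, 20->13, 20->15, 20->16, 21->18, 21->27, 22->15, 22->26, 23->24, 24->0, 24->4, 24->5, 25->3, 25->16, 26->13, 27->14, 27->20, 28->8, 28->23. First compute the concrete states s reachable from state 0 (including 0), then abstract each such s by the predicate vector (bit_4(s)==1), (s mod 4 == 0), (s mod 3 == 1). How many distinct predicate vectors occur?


BFS from 0:
Concrete reachable: {0, 3, 4, 5, 6, 8, 9, 10, 11, 12, 13, 14, 15, 16, 19, 22, 23, 24, 26, 28, 29}
Abstract via predicates (bit_4(s)==1), (s mod 4 == 0), (s mod 3 == 1):
  (0,0,0) <- {3, 5, 6, 9, 11, 14, 15}
  (0,0,1) <- {10, 13}
  (0,1,0) <- {0, 8, 12}
  (0,1,1) <- {4}
  (1,0,0) <- {23, 26, 29}
  (1,0,1) <- {19, 22}
  (1,1,0) <- {24}
  (1,1,1) <- {16, 28}
Distinct abstract states = 8

8


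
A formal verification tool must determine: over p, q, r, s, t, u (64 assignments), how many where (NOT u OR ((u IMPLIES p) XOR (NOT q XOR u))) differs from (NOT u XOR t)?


F1 = (NOT u OR ((u IMPLIES p) XOR (NOT q XOR u)))
F2 = (NOT u XOR t)
Evaluate both on each of 64 rows (bits = p,q,r,s,t,u):
  row 0 [000000]: F1=1 F2=1 -> 0
  row 1 [000001]: F1=0 F2=0 -> 0
  row 2 [000010]: F1=1 F2=0 (differ) -> 1
  row 3 [000011]: F1=0 F2=1 (differ) -> 1
  row 4 [000100]: F1=1 F2=1 -> 0
  (every remaining row is evaluated the same way; all 64 results are listed next)
Full result column, 8 rows per line (p,q,r fixed per line; s,t,u runs 000..111 left to right):
  rows 0-7 [p,q,r=000]: 00110011  (ones: 4)
  rows 8-15 [p,q,r=001]: 00110011  (ones: 4)
  rows 16-23 [p,q,r=010]: 01100110  (ones: 4)
  rows 24-31 [p,q,r=011]: 01100110  (ones: 4)
  rows 32-39 [p,q,r=100]: 01100110  (ones: 4)
  rows 40-47 [p,q,r=101]: 01100110  (ones: 4)
  rows 48-55 [p,q,r=110]: 00110011  (ones: 4)
  rows 56-63 [p,q,r=111]: 00110011  (ones: 4)
Disagreements = 4+4+4+4+4+4+4+4 = 32

32


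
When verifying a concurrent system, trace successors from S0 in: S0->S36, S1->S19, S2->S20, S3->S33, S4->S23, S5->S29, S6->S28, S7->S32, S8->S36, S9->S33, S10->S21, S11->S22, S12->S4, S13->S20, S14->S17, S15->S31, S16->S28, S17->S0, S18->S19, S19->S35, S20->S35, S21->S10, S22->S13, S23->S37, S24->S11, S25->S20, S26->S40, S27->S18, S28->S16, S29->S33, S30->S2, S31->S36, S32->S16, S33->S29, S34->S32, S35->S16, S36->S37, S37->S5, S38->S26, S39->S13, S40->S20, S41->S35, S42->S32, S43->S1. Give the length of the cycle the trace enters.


Trace from S0 until a state repeats:
  S0 -> S36 -> S37 -> S5 -> S29 -> S33 -> S29
S29 first seen at step 4, revisited at step 6.
Cycle length = 6 - 4 = 2

2


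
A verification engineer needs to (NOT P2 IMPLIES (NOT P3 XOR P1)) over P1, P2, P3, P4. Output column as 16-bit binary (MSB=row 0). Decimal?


Formula: (NOT P2 IMPLIES (NOT P3 XOR P1)) over P1, P2, P3, P4 (16 rows)
Evaluate each row (bits = P1,P2,P3,P4, MSB first):
  row 0 [0000]: (NOT 0 IMPLIES (NOT 0 XOR 0)) -> 1
  row 1 [0001]: (NOT 0 IMPLIES (NOT 0 XOR 0)) -> 1
  row 2 [0010]: (NOT 0 IMPLIES (NOT 1 XOR 0)) -> 0
  row 3 [0011]: (NOT 0 IMPLIES (NOT 1 XOR 0)) -> 0
  row 4 [0100]: (NOT 1 IMPLIES (NOT 0 XOR 0)) -> 1
  row 5 [0101]: (NOT 1 IMPLIES (NOT 0 XOR 0)) -> 1
  row 6 [0110]: (NOT 1 IMPLIES (NOT 1 XOR 0)) -> 1
  row 7 [0111]: (NOT 1 IMPLIES (NOT 1 XOR 0)) -> 1
  row 8 [1000]: (NOT 0 IMPLIES (NOT 0 XOR 1)) -> 0
  row 9 [1001]: (NOT 0 IMPLIES (NOT 0 XOR 1)) -> 0
  row 10 [1010]: (NOT 0 IMPLIES (NOT 1 XOR 1)) -> 1
  row 11 [1011]: (NOT 0 IMPLIES (NOT 1 XOR 1)) -> 1
  row 12 [1100]: (NOT 1 IMPLIES (NOT 0 XOR 1)) -> 1
  row 13 [1101]: (NOT 1 IMPLIES (NOT 0 XOR 1)) -> 1
  row 14 [1110]: (NOT 1 IMPLIES (NOT 1 XOR 1)) -> 1
  row 15 [1111]: (NOT 1 IMPLIES (NOT 1 XOR 1)) -> 1
Full result column, 4 rows per line (P1,P2 fixed per line; P3,P4 runs 00..11 left to right):
  rows 0-3 [P1,P2=00]: 1100  = hex C
  rows 4-7 [P1,P2=01]: 1111  = hex F
  rows 8-11 [P1,P2=10]: 0011  = hex 3
  rows 12-15 [P1,P2=11]: 1111  = hex F
Output column (row 0 .. row 15) = 1100111100111111
Output column grouped in 4s = 1100 1111 0011 1111 = 0xCF3F
Convert to decimal digit by digit (value = value*16 + digit):
  C -> 12
  12*16 + 15 (F) = 207
  207*16 + 3 = 3315
  3315*16 + 15 (F) = 53055
Decimal = 53055

53055


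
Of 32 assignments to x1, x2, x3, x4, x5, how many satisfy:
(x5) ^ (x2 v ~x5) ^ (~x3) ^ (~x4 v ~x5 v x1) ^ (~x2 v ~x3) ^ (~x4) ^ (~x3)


CNF with 7 clauses over 5 vars (32 assignments).
An assignment satisfies CNF iff every clause has >=1 true literal.
Check each row (bits = x1,x2,x3,x4,x5; clause T/F shown):
  row 0 [00000]: clauses=FTTTTTT -> 0
  row 1 [00001]: clauses=TFTTTTT -> 0
  row 2 [00010]: clauses=FTTTTFT -> 0
  row 3 [00011]: clauses=TFTFTFT -> 0
  row 4 [00100]: clauses=FTFTTTF -> 0
  row 5 [00101]: clauses=TFFTTTF -> 0
  row 6 [00110]: clauses=FTFTTFF -> 0
  row 7 [00111]: clauses=TFFFTFF -> 0
  row 8 [01000]: clauses=FTTTTTT -> 0
  row 9 [01001]: clauses=TTTTTTT -> 1
  row 10 [01010]: clauses=FTTTTFT -> 0
  row 11 [01011]: clauses=TTTFTFT -> 0
  row 12 [01100]: clauses=FTFTFTF -> 0
  row 13 [01101]: clauses=TTFTFTF -> 0
  row 14 [01110]: clauses=FTFTFFF -> 0
  row 15 [01111]: clauses=TTFFFFF -> 0
  row 16 [10000]: clauses=FTTTTTT -> 0
  row 17 [10001]: clauses=TFTTTTT -> 0
  row 18 [10010]: clauses=FTTTTFT -> 0
  row 19 [10011]: clauses=TFTTTFT -> 0
  row 20 [10100]: clauses=FTFTTTF -> 0
  row 21 [10101]: clauses=TFFTTTF -> 0
  row 22 [10110]: clauses=FTFTTFF -> 0
  row 23 [10111]: clauses=TFFTTFF -> 0
  row 24 [11000]: clauses=FTTTTTT -> 0
  row 25 [11001]: clauses=TTTTTTT -> 1
  row 26 [11010]: clauses=FTTTTFT -> 0
  row 27 [11011]: clauses=TTTTTFT -> 0
  row 28 [11100]: clauses=FTFTFTF -> 0
  row 29 [11101]: clauses=TTFTFTF -> 0
  row 30 [11110]: clauses=FTFTFFF -> 0
  row 31 [11111]: clauses=TTFTFFF -> 0
Full result column, 8 rows per line (x1,x2 fixed per line; x3,x4,x5 runs 000..111 left to right):
  rows 0-7 [x1,x2=00]: 00000000  (ones: 0)
  rows 8-15 [x1,x2=01]: 01000000  (ones: 1)
  rows 16-23 [x1,x2=10]: 00000000  (ones: 0)
  rows 24-31 [x1,x2=11]: 01000000  (ones: 1)
Satisfying assignments = 0+1+0+1 = 2

2


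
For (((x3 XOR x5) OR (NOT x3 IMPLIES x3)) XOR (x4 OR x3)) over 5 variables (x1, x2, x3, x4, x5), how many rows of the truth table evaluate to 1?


Formula: (((x3 XOR x5) OR (NOT x3 IMPLIES x3)) XOR (x4 OR x3)) over 5 vars (32 rows)
Evaluate each row (x1, x2, x3, x4, x5 as bits, MSB first):
  row 0 [00000]: (((0 XOR 0) OR (NOT 0 IMPLIES 0)) XOR (0 OR 0)) -> 0
  row 1 [00001]: (((0 XOR 1) OR (NOT 0 IMPLIES 0)) XOR (0 OR 0)) -> 1
  row 2 [00010]: (((0 XOR 0) OR (NOT 0 IMPLIES 0)) XOR (1 OR 0)) -> 1
  row 3 [00011]: (((0 XOR 1) OR (NOT 0 IMPLIES 0)) XOR (1 OR 0)) -> 0
  row 4 [00100]: (((1 XOR 0) OR (NOT 1 IMPLIES 1)) XOR (0 OR 1)) -> 0
  row 5 [00101]: (((1 XOR 1) OR (NOT 1 IMPLIES 1)) XOR (0 OR 1)) -> 0
  row 6 [00110]: (((1 XOR 0) OR (NOT 1 IMPLIES 1)) XOR (1 OR 1)) -> 0
  row 7 [00111]: (((1 XOR 1) OR (NOT 1 IMPLIES 1)) XOR (1 OR 1)) -> 0
  row 8 [01000]: (((0 XOR 0) OR (NOT 0 IMPLIES 0)) XOR (0 OR 0)) -> 0
  row 9 [01001]: (((0 XOR 1) OR (NOT 0 IMPLIES 0)) XOR (0 OR 0)) -> 1
  row 10 [01010]: (((0 XOR 0) OR (NOT 0 IMPLIES 0)) XOR (1 OR 0)) -> 1
  row 11 [01011]: (((0 XOR 1) OR (NOT 0 IMPLIES 0)) XOR (1 OR 0)) -> 0
  row 12 [01100]: (((1 XOR 0) OR (NOT 1 IMPLIES 1)) XOR (0 OR 1)) -> 0
  row 13 [01101]: (((1 XOR 1) OR (NOT 1 IMPLIES 1)) XOR (0 OR 1)) -> 0
  row 14 [01110]: (((1 XOR 0) OR (NOT 1 IMPLIES 1)) XOR (1 OR 1)) -> 0
  row 15 [01111]: (((1 XOR 1) OR (NOT 1 IMPLIES 1)) XOR (1 OR 1)) -> 0
  row 16 [10000]: (((0 XOR 0) OR (NOT 0 IMPLIES 0)) XOR (0 OR 0)) -> 0
  row 17 [10001]: (((0 XOR 1) OR (NOT 0 IMPLIES 0)) XOR (0 OR 0)) -> 1
  row 18 [10010]: (((0 XOR 0) OR (NOT 0 IMPLIES 0)) XOR (1 OR 0)) -> 1
  row 19 [10011]: (((0 XOR 1) OR (NOT 0 IMPLIES 0)) XOR (1 OR 0)) -> 0
  row 20 [10100]: (((1 XOR 0) OR (NOT 1 IMPLIES 1)) XOR (0 OR 1)) -> 0
  row 21 [10101]: (((1 XOR 1) OR (NOT 1 IMPLIES 1)) XOR (0 OR 1)) -> 0
  row 22 [10110]: (((1 XOR 0) OR (NOT 1 IMPLIES 1)) XOR (1 OR 1)) -> 0
  row 23 [10111]: (((1 XOR 1) OR (NOT 1 IMPLIES 1)) XOR (1 OR 1)) -> 0
  row 24 [11000]: (((0 XOR 0) OR (NOT 0 IMPLIES 0)) XOR (0 OR 0)) -> 0
  row 25 [11001]: (((0 XOR 1) OR (NOT 0 IMPLIES 0)) XOR (0 OR 0)) -> 1
  row 26 [11010]: (((0 XOR 0) OR (NOT 0 IMPLIES 0)) XOR (1 OR 0)) -> 1
  row 27 [11011]: (((0 XOR 1) OR (NOT 0 IMPLIES 0)) XOR (1 OR 0)) -> 0
  row 28 [11100]: (((1 XOR 0) OR (NOT 1 IMPLIES 1)) XOR (0 OR 1)) -> 0
  row 29 [11101]: (((1 XOR 1) OR (NOT 1 IMPLIES 1)) XOR (0 OR 1)) -> 0
  row 30 [11110]: (((1 XOR 0) OR (NOT 1 IMPLIES 1)) XOR (1 OR 1)) -> 0
  row 31 [11111]: (((1 XOR 1) OR (NOT 1 IMPLIES 1)) XOR (1 OR 1)) -> 0
Full result column, 8 rows per line (x1,x2 fixed per line; x3,x4,x5 runs 000..111 left to right):
  rows 0-7 [x1,x2=00]: 01100000  (ones: 2)
  rows 8-15 [x1,x2=01]: 01100000  (ones: 2)
  rows 16-23 [x1,x2=10]: 01100000  (ones: 2)
  rows 24-31 [x1,x2=11]: 01100000  (ones: 2)
Count of 1-rows = 2+2+2+2 = 8

8


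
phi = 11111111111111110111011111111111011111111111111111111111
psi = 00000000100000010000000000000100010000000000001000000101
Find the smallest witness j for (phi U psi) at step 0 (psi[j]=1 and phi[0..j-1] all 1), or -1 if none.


(phi U psi) at 0: need smallest j with psi[j]=1 and phi[i]=1 for all i in [0,j).
Scan from step 0:
  step 0: phi=1, psi=0 -> continue
  step 1: phi=1, psi=0 -> continue
  step 2: phi=1, psi=0 -> continue
  step 3: phi=1, psi=0 -> continue
  step 8: psi=1 and phi held for [0,8) -> witness found
Witness step = 8

8


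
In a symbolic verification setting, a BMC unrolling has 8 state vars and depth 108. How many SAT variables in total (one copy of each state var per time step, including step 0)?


BMC unrolls to depth k, creating one copy of each state var for steps 0..k.
Step count = 108 + 1 = 109 (steps 0 through 108)
Vars per step = 8
Total = 8 * 109 = 872

872


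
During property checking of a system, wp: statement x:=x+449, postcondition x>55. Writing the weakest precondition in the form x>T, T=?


Formula: wp(x:=E, P) = P[E/x] (substitute E for x in postcondition)
Step 1: Postcondition: x>55
Step 2: Substitute x+449 for x: x+449>55
Step 3: Solve for x: x > 55-449 = -394

-394


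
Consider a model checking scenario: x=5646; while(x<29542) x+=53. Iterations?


Step 1: x goes from 5646 toward 29542 by 53; the body runs while x<29542, so iterations = ceil((bound-start)/step)
Step 2: Distance=23896
Step 3: ceil(23896/53)=451

451


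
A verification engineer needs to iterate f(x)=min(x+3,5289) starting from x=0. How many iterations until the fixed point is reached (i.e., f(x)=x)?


Step 1: x=0, cap=5289, increment=3
Step 2: x grows by 3 each step until capped at 5289; fixed point is x=5289
Step 3: iterations = ceil(5289/3) = 1763

1763


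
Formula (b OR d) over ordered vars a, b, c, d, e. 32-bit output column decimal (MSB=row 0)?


Formula: (b OR d) over a, b, c, d, e (32 rows)
Evaluate each row (bits = a,b,c,d,e, MSB first):
  row 0 [00000]: (0 OR 0) -> 0
  row 1 [00001]: (0 OR 0) -> 0
  row 2 [00010]: (0 OR 1) -> 1
  row 3 [00011]: (0 OR 1) -> 1
  row 4 [00100]: (0 OR 0) -> 0
  row 5 [00101]: (0 OR 0) -> 0
  row 6 [00110]: (0 OR 1) -> 1
  row 7 [00111]: (0 OR 1) -> 1
  row 8 [01000]: (1 OR 0) -> 1
  row 9 [01001]: (1 OR 0) -> 1
  row 10 [01010]: (1 OR 1) -> 1
  row 11 [01011]: (1 OR 1) -> 1
  row 12 [01100]: (1 OR 0) -> 1
  row 13 [01101]: (1 OR 0) -> 1
  row 14 [01110]: (1 OR 1) -> 1
  row 15 [01111]: (1 OR 1) -> 1
  row 16 [10000]: (0 OR 0) -> 0
  row 17 [10001]: (0 OR 0) -> 0
  row 18 [10010]: (0 OR 1) -> 1
  row 19 [10011]: (0 OR 1) -> 1
  row 20 [10100]: (0 OR 0) -> 0
  row 21 [10101]: (0 OR 0) -> 0
  row 22 [10110]: (0 OR 1) -> 1
  row 23 [10111]: (0 OR 1) -> 1
  row 24 [11000]: (1 OR 0) -> 1
  row 25 [11001]: (1 OR 0) -> 1
  row 26 [11010]: (1 OR 1) -> 1
  row 27 [11011]: (1 OR 1) -> 1
  row 28 [11100]: (1 OR 0) -> 1
  row 29 [11101]: (1 OR 0) -> 1
  row 30 [11110]: (1 OR 1) -> 1
  row 31 [11111]: (1 OR 1) -> 1
Full result column, 4 rows per line (a,b,c fixed per line; d,e runs 00..11 left to right):
  rows 0-3 [a,b,c=000]: 0011  = hex 3
  rows 4-7 [a,b,c=001]: 0011  = hex 3
  rows 8-11 [a,b,c=010]: 1111  = hex F
  rows 12-15 [a,b,c=011]: 1111  = hex F
  rows 16-19 [a,b,c=100]: 0011  = hex 3
  rows 20-23 [a,b,c=101]: 0011  = hex 3
  rows 24-27 [a,b,c=110]: 1111  = hex F
  rows 28-31 [a,b,c=111]: 1111  = hex F
Output column (row 0 .. row 31) = 00110011111111110011001111111111
Output column grouped in 4s = 0011 0011 1111 1111 0011 0011 1111 1111 = 0x33FF33FF
Convert to decimal digit by digit (value = value*16 + digit):
  3 -> 3
  3*16 + 3 = 51
  51*16 + 15 (F) = 831
  831*16 + 15 (F) = 13311
  13311*16 + 3 = 212979
  212979*16 + 3 = 3407667
  3407667*16 + 15 (F) = 54522687
  54522687*16 + 15 (F) = 872363007
Decimal = 872363007

872363007


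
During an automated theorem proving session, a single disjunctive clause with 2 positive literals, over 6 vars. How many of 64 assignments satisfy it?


Step 1: Total=2^6=64
Step 2: Unsat when all 2 false: 2^4=16
Step 3: Sat=64-16=48

48


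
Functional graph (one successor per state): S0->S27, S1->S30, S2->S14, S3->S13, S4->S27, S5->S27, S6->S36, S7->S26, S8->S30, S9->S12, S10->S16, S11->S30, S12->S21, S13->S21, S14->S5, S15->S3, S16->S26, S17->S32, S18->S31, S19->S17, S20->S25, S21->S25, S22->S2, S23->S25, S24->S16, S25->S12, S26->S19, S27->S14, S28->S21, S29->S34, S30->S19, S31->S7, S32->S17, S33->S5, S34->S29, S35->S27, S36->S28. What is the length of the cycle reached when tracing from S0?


Trace from S0 until a state repeats:
  S0 -> S27 -> S14 -> S5 -> S27
S27 first seen at step 1, revisited at step 4.
Cycle length = 4 - 1 = 3

3


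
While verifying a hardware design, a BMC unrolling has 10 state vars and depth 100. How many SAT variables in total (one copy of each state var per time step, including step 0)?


BMC unrolls to depth k, creating one copy of each state var for steps 0..k.
Step count = 100 + 1 = 101 (steps 0 through 100)
Vars per step = 10
Total = 10 * 101 = 1010

1010


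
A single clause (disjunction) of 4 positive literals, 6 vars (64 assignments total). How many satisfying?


Step 1: Total=2^6=64
Step 2: Unsat when all 4 false: 2^2=4
Step 3: Sat=64-4=60

60


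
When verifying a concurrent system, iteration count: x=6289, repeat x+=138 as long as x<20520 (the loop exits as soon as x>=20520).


Step 1: x goes from 6289 toward 20520 by 138; the body runs while x<20520, so iterations = ceil((bound-start)/step)
Step 2: Distance=14231
Step 3: ceil(14231/138)=104

104


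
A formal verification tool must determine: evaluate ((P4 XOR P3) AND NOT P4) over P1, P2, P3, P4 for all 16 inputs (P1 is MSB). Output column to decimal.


Formula: ((P4 XOR P3) AND NOT P4) over P1, P2, P3, P4 (16 rows)
Evaluate each row (bits = P1,P2,P3,P4, MSB first):
  row 0 [0000]: ((0 XOR 0) AND NOT 0) -> 0
  row 1 [0001]: ((1 XOR 0) AND NOT 1) -> 0
  row 2 [0010]: ((0 XOR 1) AND NOT 0) -> 1
  row 3 [0011]: ((1 XOR 1) AND NOT 1) -> 0
  row 4 [0100]: ((0 XOR 0) AND NOT 0) -> 0
  row 5 [0101]: ((1 XOR 0) AND NOT 1) -> 0
  row 6 [0110]: ((0 XOR 1) AND NOT 0) -> 1
  row 7 [0111]: ((1 XOR 1) AND NOT 1) -> 0
  row 8 [1000]: ((0 XOR 0) AND NOT 0) -> 0
  row 9 [1001]: ((1 XOR 0) AND NOT 1) -> 0
  row 10 [1010]: ((0 XOR 1) AND NOT 0) -> 1
  row 11 [1011]: ((1 XOR 1) AND NOT 1) -> 0
  row 12 [1100]: ((0 XOR 0) AND NOT 0) -> 0
  row 13 [1101]: ((1 XOR 0) AND NOT 1) -> 0
  row 14 [1110]: ((0 XOR 1) AND NOT 0) -> 1
  row 15 [1111]: ((1 XOR 1) AND NOT 1) -> 0
Full result column, 4 rows per line (P1,P2 fixed per line; P3,P4 runs 00..11 left to right):
  rows 0-3 [P1,P2=00]: 0010  = hex 2
  rows 4-7 [P1,P2=01]: 0010  = hex 2
  rows 8-11 [P1,P2=10]: 0010  = hex 2
  rows 12-15 [P1,P2=11]: 0010  = hex 2
Output column (row 0 .. row 15) = 0010001000100010
Output column grouped in 4s = 0010 0010 0010 0010 = 0x2222
Convert to decimal digit by digit (value = value*16 + digit):
  2 -> 2
  2*16 + 2 = 34
  34*16 + 2 = 546
  546*16 + 2 = 8738
Decimal = 8738

8738


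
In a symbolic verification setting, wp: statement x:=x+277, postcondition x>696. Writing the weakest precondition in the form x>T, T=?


Formula: wp(x:=E, P) = P[E/x] (substitute E for x in postcondition)
Step 1: Postcondition: x>696
Step 2: Substitute x+277 for x: x+277>696
Step 3: Solve for x: x > 696-277 = 419

419


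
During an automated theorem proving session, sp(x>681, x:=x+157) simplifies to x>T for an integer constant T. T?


Formula: sp(P, x:=E) = exists old_x. (x = E[old_x/x]) AND P[old_x/x] (old_x is the value of x before the assignment; eliminate old_x by solving x = E[old_x/x] for old_x)
Step 1: Precondition P: x>681, i.e. old_x > 681
Step 2: Assignment gives x = old_x + 157, so old_x = x - 157
Step 3: Substitute into P: x - 157 > 681
Step 4: Simplify: x > 681+157 = 838

838


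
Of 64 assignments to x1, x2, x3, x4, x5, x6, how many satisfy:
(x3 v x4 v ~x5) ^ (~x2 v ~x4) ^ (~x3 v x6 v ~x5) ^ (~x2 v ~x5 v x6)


CNF with 4 clauses over 6 vars (64 assignments).
An assignment satisfies CNF iff every clause has >=1 true literal.
Check each row (bits = x1,x2,x3,x4,x5,x6; clause T/F shown):
  row 0 [000000]: clauses=TTTT -> 1
  row 1 [000001]: clauses=TTTT -> 1
  row 2 [000010]: clauses=FTTT -> 0
  row 3 [000011]: clauses=FTTT -> 0
  row 4 [000100]: clauses=TTTT -> 1
  (every remaining row is evaluated the same way; all 64 results are listed next)
Full result column, 8 rows per line (x1,x2,x3 fixed per line; x4,x5,x6 runs 000..111 left to right):
  rows 0-7 [x1,x2,x3=000]: 11001111  (ones: 6)
  rows 8-15 [x1,x2,x3=001]: 11011101  (ones: 6)
  rows 16-23 [x1,x2,x3=010]: 11000000  (ones: 2)
  rows 24-31 [x1,x2,x3=011]: 11010000  (ones: 3)
  rows 32-39 [x1,x2,x3=100]: 11001111  (ones: 6)
  rows 40-47 [x1,x2,x3=101]: 11011101  (ones: 6)
  rows 48-55 [x1,x2,x3=110]: 11000000  (ones: 2)
  rows 56-63 [x1,x2,x3=111]: 11010000  (ones: 3)
Satisfying assignments = 6+6+2+3+6+6+2+3 = 34

34


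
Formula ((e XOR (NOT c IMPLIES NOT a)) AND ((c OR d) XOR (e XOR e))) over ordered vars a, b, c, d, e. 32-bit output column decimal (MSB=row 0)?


Formula: ((e XOR (NOT c IMPLIES NOT a)) AND ((c OR d) XOR (e XOR e))) over a, b, c, d, e (32 rows)
Evaluate each row (bits = a,b,c,d,e, MSB first):
  row 0 [00000]: ((0 XOR (NOT 0 IMPLIES NOT 0)) AND ((0 OR 0) XOR (0 XOR 0))) -> 0
  row 1 [00001]: ((1 XOR (NOT 0 IMPLIES NOT 0)) AND ((0 OR 0) XOR (1 XOR 1))) -> 0
  row 2 [00010]: ((0 XOR (NOT 0 IMPLIES NOT 0)) AND ((0 OR 1) XOR (0 XOR 0))) -> 1
  row 3 [00011]: ((1 XOR (NOT 0 IMPLIES NOT 0)) AND ((0 OR 1) XOR (1 XOR 1))) -> 0
  row 4 [00100]: ((0 XOR (NOT 1 IMPLIES NOT 0)) AND ((1 OR 0) XOR (0 XOR 0))) -> 1
  row 5 [00101]: ((1 XOR (NOT 1 IMPLIES NOT 0)) AND ((1 OR 0) XOR (1 XOR 1))) -> 0
  row 6 [00110]: ((0 XOR (NOT 1 IMPLIES NOT 0)) AND ((1 OR 1) XOR (0 XOR 0))) -> 1
  row 7 [00111]: ((1 XOR (NOT 1 IMPLIES NOT 0)) AND ((1 OR 1) XOR (1 XOR 1))) -> 0
  row 8 [01000]: ((0 XOR (NOT 0 IMPLIES NOT 0)) AND ((0 OR 0) XOR (0 XOR 0))) -> 0
  row 9 [01001]: ((1 XOR (NOT 0 IMPLIES NOT 0)) AND ((0 OR 0) XOR (1 XOR 1))) -> 0
  row 10 [01010]: ((0 XOR (NOT 0 IMPLIES NOT 0)) AND ((0 OR 1) XOR (0 XOR 0))) -> 1
  row 11 [01011]: ((1 XOR (NOT 0 IMPLIES NOT 0)) AND ((0 OR 1) XOR (1 XOR 1))) -> 0
  row 12 [01100]: ((0 XOR (NOT 1 IMPLIES NOT 0)) AND ((1 OR 0) XOR (0 XOR 0))) -> 1
  row 13 [01101]: ((1 XOR (NOT 1 IMPLIES NOT 0)) AND ((1 OR 0) XOR (1 XOR 1))) -> 0
  row 14 [01110]: ((0 XOR (NOT 1 IMPLIES NOT 0)) AND ((1 OR 1) XOR (0 XOR 0))) -> 1
  row 15 [01111]: ((1 XOR (NOT 1 IMPLIES NOT 0)) AND ((1 OR 1) XOR (1 XOR 1))) -> 0
  row 16 [10000]: ((0 XOR (NOT 0 IMPLIES NOT 1)) AND ((0 OR 0) XOR (0 XOR 0))) -> 0
  row 17 [10001]: ((1 XOR (NOT 0 IMPLIES NOT 1)) AND ((0 OR 0) XOR (1 XOR 1))) -> 0
  row 18 [10010]: ((0 XOR (NOT 0 IMPLIES NOT 1)) AND ((0 OR 1) XOR (0 XOR 0))) -> 0
  row 19 [10011]: ((1 XOR (NOT 0 IMPLIES NOT 1)) AND ((0 OR 1) XOR (1 XOR 1))) -> 1
  row 20 [10100]: ((0 XOR (NOT 1 IMPLIES NOT 1)) AND ((1 OR 0) XOR (0 XOR 0))) -> 1
  row 21 [10101]: ((1 XOR (NOT 1 IMPLIES NOT 1)) AND ((1 OR 0) XOR (1 XOR 1))) -> 0
  row 22 [10110]: ((0 XOR (NOT 1 IMPLIES NOT 1)) AND ((1 OR 1) XOR (0 XOR 0))) -> 1
  row 23 [10111]: ((1 XOR (NOT 1 IMPLIES NOT 1)) AND ((1 OR 1) XOR (1 XOR 1))) -> 0
  row 24 [11000]: ((0 XOR (NOT 0 IMPLIES NOT 1)) AND ((0 OR 0) XOR (0 XOR 0))) -> 0
  row 25 [11001]: ((1 XOR (NOT 0 IMPLIES NOT 1)) AND ((0 OR 0) XOR (1 XOR 1))) -> 0
  row 26 [11010]: ((0 XOR (NOT 0 IMPLIES NOT 1)) AND ((0 OR 1) XOR (0 XOR 0))) -> 0
  row 27 [11011]: ((1 XOR (NOT 0 IMPLIES NOT 1)) AND ((0 OR 1) XOR (1 XOR 1))) -> 1
  row 28 [11100]: ((0 XOR (NOT 1 IMPLIES NOT 1)) AND ((1 OR 0) XOR (0 XOR 0))) -> 1
  row 29 [11101]: ((1 XOR (NOT 1 IMPLIES NOT 1)) AND ((1 OR 0) XOR (1 XOR 1))) -> 0
  row 30 [11110]: ((0 XOR (NOT 1 IMPLIES NOT 1)) AND ((1 OR 1) XOR (0 XOR 0))) -> 1
  row 31 [11111]: ((1 XOR (NOT 1 IMPLIES NOT 1)) AND ((1 OR 1) XOR (1 XOR 1))) -> 0
Full result column, 4 rows per line (a,b,c fixed per line; d,e runs 00..11 left to right):
  rows 0-3 [a,b,c=000]: 0010  = hex 2
  rows 4-7 [a,b,c=001]: 1010  = hex A
  rows 8-11 [a,b,c=010]: 0010  = hex 2
  rows 12-15 [a,b,c=011]: 1010  = hex A
  rows 16-19 [a,b,c=100]: 0001  = hex 1
  rows 20-23 [a,b,c=101]: 1010  = hex A
  rows 24-27 [a,b,c=110]: 0001  = hex 1
  rows 28-31 [a,b,c=111]: 1010  = hex A
Output column (row 0 .. row 31) = 00101010001010100001101000011010
Output column grouped in 4s = 0010 1010 0010 1010 0001 1010 0001 1010 = 0x2A2A1A1A
Convert to decimal digit by digit (value = value*16 + digit):
  2 -> 2
  2*16 + 10 (A) = 42
  42*16 + 2 = 674
  674*16 + 10 (A) = 10794
  10794*16 + 1 = 172705
  172705*16 + 10 (A) = 2763290
  2763290*16 + 1 = 44212641
  44212641*16 + 10 (A) = 707402266
Decimal = 707402266

707402266


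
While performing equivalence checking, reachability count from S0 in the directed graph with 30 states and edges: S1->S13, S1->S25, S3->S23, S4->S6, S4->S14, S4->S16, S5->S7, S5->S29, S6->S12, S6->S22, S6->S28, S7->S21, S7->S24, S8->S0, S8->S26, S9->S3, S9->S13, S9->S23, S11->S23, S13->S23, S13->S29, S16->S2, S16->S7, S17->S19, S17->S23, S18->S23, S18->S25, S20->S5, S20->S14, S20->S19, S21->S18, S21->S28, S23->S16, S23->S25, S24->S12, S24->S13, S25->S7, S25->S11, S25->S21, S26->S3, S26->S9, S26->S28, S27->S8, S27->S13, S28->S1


BFS from S0:
  layer 0: {S0}
Reachable set: {S0}
Count = 1

1


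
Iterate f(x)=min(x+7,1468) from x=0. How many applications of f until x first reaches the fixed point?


Step 1: x=0, cap=1468, increment=7
Step 2: x grows by 7 each step until capped at 1468; fixed point is x=1468
Step 3: iterations = ceil(1468/7) = 210

210


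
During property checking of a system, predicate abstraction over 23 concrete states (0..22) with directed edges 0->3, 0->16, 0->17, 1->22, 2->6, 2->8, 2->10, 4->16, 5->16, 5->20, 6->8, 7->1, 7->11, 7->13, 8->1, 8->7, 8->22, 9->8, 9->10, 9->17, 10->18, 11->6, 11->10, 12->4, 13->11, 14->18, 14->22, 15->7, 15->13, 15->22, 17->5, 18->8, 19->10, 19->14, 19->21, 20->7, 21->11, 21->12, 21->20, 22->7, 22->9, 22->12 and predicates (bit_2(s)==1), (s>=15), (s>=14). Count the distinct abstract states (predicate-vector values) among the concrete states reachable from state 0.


BFS from 0:
Concrete reachable: {0, 1, 3, 4, 5, 6, 7, 8, 9, 10, 11, 12, 13, 16, 17, 18, 20, 22}
Abstract via predicates (bit_2(s)==1), (s>=15), (s>=14):
  (0,0,0) <- {0, 1, 3, 8, 9, 10, 11}
  (0,1,1) <- {16, 17, 18}
  (1,0,0) <- {4, 5, 6, 7, 12, 13}
  (1,1,1) <- {20, 22}
Distinct abstract states = 4

4


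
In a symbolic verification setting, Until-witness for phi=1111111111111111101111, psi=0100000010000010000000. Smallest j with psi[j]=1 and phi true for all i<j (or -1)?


(phi U psi) at 0: need smallest j with psi[j]=1 and phi[i]=1 for all i in [0,j).
Scan from step 0:
  step 0: phi=1, psi=0 -> continue
  step 1: psi=1 and phi held for [0,1) -> witness found
Witness step = 1

1


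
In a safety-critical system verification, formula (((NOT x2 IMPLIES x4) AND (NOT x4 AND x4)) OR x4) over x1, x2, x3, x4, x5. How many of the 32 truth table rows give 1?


Formula: (((NOT x2 IMPLIES x4) AND (NOT x4 AND x4)) OR x4) over 5 vars (32 rows)
Evaluate each row (x1, x2, x3, x4, x5 as bits, MSB first):
  row 0 [00000]: (((NOT 0 IMPLIES 0) AND (NOT 0 AND 0)) OR 0) -> 0
  row 1 [00001]: (((NOT 0 IMPLIES 0) AND (NOT 0 AND 0)) OR 0) -> 0
  row 2 [00010]: (((NOT 0 IMPLIES 1) AND (NOT 1 AND 1)) OR 1) -> 1
  row 3 [00011]: (((NOT 0 IMPLIES 1) AND (NOT 1 AND 1)) OR 1) -> 1
  row 4 [00100]: (((NOT 0 IMPLIES 0) AND (NOT 0 AND 0)) OR 0) -> 0
  row 5 [00101]: (((NOT 0 IMPLIES 0) AND (NOT 0 AND 0)) OR 0) -> 0
  row 6 [00110]: (((NOT 0 IMPLIES 1) AND (NOT 1 AND 1)) OR 1) -> 1
  row 7 [00111]: (((NOT 0 IMPLIES 1) AND (NOT 1 AND 1)) OR 1) -> 1
  row 8 [01000]: (((NOT 1 IMPLIES 0) AND (NOT 0 AND 0)) OR 0) -> 0
  row 9 [01001]: (((NOT 1 IMPLIES 0) AND (NOT 0 AND 0)) OR 0) -> 0
  row 10 [01010]: (((NOT 1 IMPLIES 1) AND (NOT 1 AND 1)) OR 1) -> 1
  row 11 [01011]: (((NOT 1 IMPLIES 1) AND (NOT 1 AND 1)) OR 1) -> 1
  row 12 [01100]: (((NOT 1 IMPLIES 0) AND (NOT 0 AND 0)) OR 0) -> 0
  row 13 [01101]: (((NOT 1 IMPLIES 0) AND (NOT 0 AND 0)) OR 0) -> 0
  row 14 [01110]: (((NOT 1 IMPLIES 1) AND (NOT 1 AND 1)) OR 1) -> 1
  row 15 [01111]: (((NOT 1 IMPLIES 1) AND (NOT 1 AND 1)) OR 1) -> 1
  row 16 [10000]: (((NOT 0 IMPLIES 0) AND (NOT 0 AND 0)) OR 0) -> 0
  row 17 [10001]: (((NOT 0 IMPLIES 0) AND (NOT 0 AND 0)) OR 0) -> 0
  row 18 [10010]: (((NOT 0 IMPLIES 1) AND (NOT 1 AND 1)) OR 1) -> 1
  row 19 [10011]: (((NOT 0 IMPLIES 1) AND (NOT 1 AND 1)) OR 1) -> 1
  row 20 [10100]: (((NOT 0 IMPLIES 0) AND (NOT 0 AND 0)) OR 0) -> 0
  row 21 [10101]: (((NOT 0 IMPLIES 0) AND (NOT 0 AND 0)) OR 0) -> 0
  row 22 [10110]: (((NOT 0 IMPLIES 1) AND (NOT 1 AND 1)) OR 1) -> 1
  row 23 [10111]: (((NOT 0 IMPLIES 1) AND (NOT 1 AND 1)) OR 1) -> 1
  row 24 [11000]: (((NOT 1 IMPLIES 0) AND (NOT 0 AND 0)) OR 0) -> 0
  row 25 [11001]: (((NOT 1 IMPLIES 0) AND (NOT 0 AND 0)) OR 0) -> 0
  row 26 [11010]: (((NOT 1 IMPLIES 1) AND (NOT 1 AND 1)) OR 1) -> 1
  row 27 [11011]: (((NOT 1 IMPLIES 1) AND (NOT 1 AND 1)) OR 1) -> 1
  row 28 [11100]: (((NOT 1 IMPLIES 0) AND (NOT 0 AND 0)) OR 0) -> 0
  row 29 [11101]: (((NOT 1 IMPLIES 0) AND (NOT 0 AND 0)) OR 0) -> 0
  row 30 [11110]: (((NOT 1 IMPLIES 1) AND (NOT 1 AND 1)) OR 1) -> 1
  row 31 [11111]: (((NOT 1 IMPLIES 1) AND (NOT 1 AND 1)) OR 1) -> 1
Full result column, 8 rows per line (x1,x2 fixed per line; x3,x4,x5 runs 000..111 left to right):
  rows 0-7 [x1,x2=00]: 00110011  (ones: 4)
  rows 8-15 [x1,x2=01]: 00110011  (ones: 4)
  rows 16-23 [x1,x2=10]: 00110011  (ones: 4)
  rows 24-31 [x1,x2=11]: 00110011  (ones: 4)
Count of 1-rows = 4+4+4+4 = 16

16


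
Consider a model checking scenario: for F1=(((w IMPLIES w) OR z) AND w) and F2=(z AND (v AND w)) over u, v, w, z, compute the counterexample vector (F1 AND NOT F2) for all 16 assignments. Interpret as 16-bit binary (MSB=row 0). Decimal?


F1 = (((w IMPLIES w) OR z) AND w)
F2 = (z AND (v AND w))
Counterexample to F1=>F2 is where F1=1 and F2=0.
Evaluate each row (bits = u,v,w,z, MSB first):
  row 0 [0000]: F1=0 F2=0 -> F1&~F2 -> 0
  row 1 [0001]: F1=0 F2=0 -> F1&~F2 -> 0
  row 2 [0010]: F1=1 F2=0 -> F1&~F2 -> 1
  row 3 [0011]: F1=1 F2=0 -> F1&~F2 -> 1
  row 4 [0100]: F1=0 F2=0 -> F1&~F2 -> 0
  row 5 [0101]: F1=0 F2=0 -> F1&~F2 -> 0
  row 6 [0110]: F1=1 F2=0 -> F1&~F2 -> 1
  row 7 [0111]: F1=1 F2=1 -> F1&~F2 -> 0
  row 8 [1000]: F1=0 F2=0 -> F1&~F2 -> 0
  row 9 [1001]: F1=0 F2=0 -> F1&~F2 -> 0
  row 10 [1010]: F1=1 F2=0 -> F1&~F2 -> 1
  row 11 [1011]: F1=1 F2=0 -> F1&~F2 -> 1
  row 12 [1100]: F1=0 F2=0 -> F1&~F2 -> 0
  row 13 [1101]: F1=0 F2=0 -> F1&~F2 -> 0
  row 14 [1110]: F1=1 F2=0 -> F1&~F2 -> 1
  row 15 [1111]: F1=1 F2=1 -> F1&~F2 -> 0
Full result column, 4 rows per line (u,v fixed per line; w,z runs 00..11 left to right):
  rows 0-3 [u,v=00]: 0011  = hex 3
  rows 4-7 [u,v=01]: 0010  = hex 2
  rows 8-11 [u,v=10]: 0011  = hex 3
  rows 12-15 [u,v=11]: 0010  = hex 2
Counterexample vector (row 0 .. row 15) = 0011001000110010
Output column grouped in 4s = 0011 0010 0011 0010 = 0x3232
Convert to decimal digit by digit (value = value*16 + digit):
  3 -> 3
  3*16 + 2 = 50
  50*16 + 3 = 803
  803*16 + 2 = 12850
Decimal = 12850

12850


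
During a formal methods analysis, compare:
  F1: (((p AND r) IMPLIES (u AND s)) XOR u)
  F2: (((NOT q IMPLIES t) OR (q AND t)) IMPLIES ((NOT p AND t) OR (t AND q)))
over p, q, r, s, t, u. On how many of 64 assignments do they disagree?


F1 = (((p AND r) IMPLIES (u AND s)) XOR u)
F2 = (((NOT q IMPLIES t) OR (q AND t)) IMPLIES ((NOT p AND t) OR (t AND q)))
Evaluate both on each of 64 rows (bits = p,q,r,s,t,u):
  row 0 [000000]: F1=1 F2=1 -> 0
  row 1 [000001]: F1=0 F2=1 (differ) -> 1
  row 2 [000010]: F1=1 F2=1 -> 0
  row 3 [000011]: F1=0 F2=1 (differ) -> 1
  row 4 [000100]: F1=1 F2=1 -> 0
  (every remaining row is evaluated the same way; all 64 results are listed next)
Full result column, 8 rows per line (p,q,r fixed per line; s,t,u runs 000..111 left to right):
  rows 0-7 [p,q,r=000]: 01010101  (ones: 4)
  rows 8-15 [p,q,r=001]: 01010101  (ones: 4)
  rows 16-23 [p,q,r=010]: 10011001  (ones: 4)
  rows 24-31 [p,q,r=011]: 10011001  (ones: 4)
  rows 32-39 [p,q,r=100]: 01100110  (ones: 4)
  rows 40-47 [p,q,r=101]: 10011100  (ones: 4)
  rows 48-55 [p,q,r=110]: 10011001  (ones: 4)
  rows 56-63 [p,q,r=111]: 01100011  (ones: 4)
Disagreements = 4+4+4+4+4+4+4+4 = 32

32


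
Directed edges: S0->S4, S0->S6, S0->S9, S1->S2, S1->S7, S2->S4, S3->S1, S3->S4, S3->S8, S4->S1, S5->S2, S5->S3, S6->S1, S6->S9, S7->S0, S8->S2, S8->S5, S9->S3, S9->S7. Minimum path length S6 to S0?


BFS layer-by-layer from S6:
  dist 0: {S6}
  dist 1: {S1, S9}
  dist 2: {S2, S3, S7}
  dist 3: {S0, S4, S8}
  -> S0 reached at distance 3
Shortest path length = 3

3


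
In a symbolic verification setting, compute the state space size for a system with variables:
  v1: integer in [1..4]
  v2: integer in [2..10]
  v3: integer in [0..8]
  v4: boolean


State space = product of domain sizes of all variables.
Domain sizes:
  v1 (integer in [1..4]): 4
  v2 (integer in [2..10]): 9
  v3 (integer in [0..8]): 9
  v4 (boolean): 2
Product = 4 * 9 * 9 * 2 = 648

648


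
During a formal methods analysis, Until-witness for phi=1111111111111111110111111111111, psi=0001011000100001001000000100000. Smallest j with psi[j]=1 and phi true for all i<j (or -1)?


(phi U psi) at 0: need smallest j with psi[j]=1 and phi[i]=1 for all i in [0,j).
Scan from step 0:
  step 0: phi=1, psi=0 -> continue
  step 1: phi=1, psi=0 -> continue
  step 2: phi=1, psi=0 -> continue
  step 3: psi=1 and phi held for [0,3) -> witness found
Witness step = 3

3


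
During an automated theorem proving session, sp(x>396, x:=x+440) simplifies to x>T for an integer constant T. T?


Formula: sp(P, x:=E) = exists old_x. (x = E[old_x/x]) AND P[old_x/x] (old_x is the value of x before the assignment; eliminate old_x by solving x = E[old_x/x] for old_x)
Step 1: Precondition P: x>396, i.e. old_x > 396
Step 2: Assignment gives x = old_x + 440, so old_x = x - 440
Step 3: Substitute into P: x - 440 > 396
Step 4: Simplify: x > 396+440 = 836

836


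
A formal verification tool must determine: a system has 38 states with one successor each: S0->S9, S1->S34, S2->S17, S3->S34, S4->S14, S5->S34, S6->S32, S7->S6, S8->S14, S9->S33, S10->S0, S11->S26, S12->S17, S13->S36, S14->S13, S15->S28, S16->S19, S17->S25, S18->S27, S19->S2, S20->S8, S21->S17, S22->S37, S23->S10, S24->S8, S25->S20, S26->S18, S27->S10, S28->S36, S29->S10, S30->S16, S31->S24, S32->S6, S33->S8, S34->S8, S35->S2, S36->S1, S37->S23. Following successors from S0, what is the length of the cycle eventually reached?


Trace from S0 until a state repeats:
  S0 -> S9 -> S33 -> S8 -> S14 -> S13 -> S36 -> S1 -> S34 -> S8
S8 first seen at step 3, revisited at step 9.
Cycle length = 9 - 3 = 6

6


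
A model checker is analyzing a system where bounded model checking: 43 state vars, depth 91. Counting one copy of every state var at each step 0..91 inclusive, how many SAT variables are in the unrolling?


BMC unrolls to depth k, creating one copy of each state var for steps 0..k.
Step count = 91 + 1 = 92 (steps 0 through 91)
Vars per step = 43
Total = 43 * 92 = 3956

3956


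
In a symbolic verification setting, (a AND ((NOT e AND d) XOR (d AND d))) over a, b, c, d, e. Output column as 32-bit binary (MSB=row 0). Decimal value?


Formula: (a AND ((NOT e AND d) XOR (d AND d))) over a, b, c, d, e (32 rows)
Evaluate each row (bits = a,b,c,d,e, MSB first):
  row 0 [00000]: (0 AND ((NOT 0 AND 0) XOR (0 AND 0))) -> 0
  row 1 [00001]: (0 AND ((NOT 1 AND 0) XOR (0 AND 0))) -> 0
  row 2 [00010]: (0 AND ((NOT 0 AND 1) XOR (1 AND 1))) -> 0
  row 3 [00011]: (0 AND ((NOT 1 AND 1) XOR (1 AND 1))) -> 0
  row 4 [00100]: (0 AND ((NOT 0 AND 0) XOR (0 AND 0))) -> 0
  row 5 [00101]: (0 AND ((NOT 1 AND 0) XOR (0 AND 0))) -> 0
  row 6 [00110]: (0 AND ((NOT 0 AND 1) XOR (1 AND 1))) -> 0
  row 7 [00111]: (0 AND ((NOT 1 AND 1) XOR (1 AND 1))) -> 0
  row 8 [01000]: (0 AND ((NOT 0 AND 0) XOR (0 AND 0))) -> 0
  row 9 [01001]: (0 AND ((NOT 1 AND 0) XOR (0 AND 0))) -> 0
  row 10 [01010]: (0 AND ((NOT 0 AND 1) XOR (1 AND 1))) -> 0
  row 11 [01011]: (0 AND ((NOT 1 AND 1) XOR (1 AND 1))) -> 0
  row 12 [01100]: (0 AND ((NOT 0 AND 0) XOR (0 AND 0))) -> 0
  row 13 [01101]: (0 AND ((NOT 1 AND 0) XOR (0 AND 0))) -> 0
  row 14 [01110]: (0 AND ((NOT 0 AND 1) XOR (1 AND 1))) -> 0
  row 15 [01111]: (0 AND ((NOT 1 AND 1) XOR (1 AND 1))) -> 0
  row 16 [10000]: (1 AND ((NOT 0 AND 0) XOR (0 AND 0))) -> 0
  row 17 [10001]: (1 AND ((NOT 1 AND 0) XOR (0 AND 0))) -> 0
  row 18 [10010]: (1 AND ((NOT 0 AND 1) XOR (1 AND 1))) -> 0
  row 19 [10011]: (1 AND ((NOT 1 AND 1) XOR (1 AND 1))) -> 1
  row 20 [10100]: (1 AND ((NOT 0 AND 0) XOR (0 AND 0))) -> 0
  row 21 [10101]: (1 AND ((NOT 1 AND 0) XOR (0 AND 0))) -> 0
  row 22 [10110]: (1 AND ((NOT 0 AND 1) XOR (1 AND 1))) -> 0
  row 23 [10111]: (1 AND ((NOT 1 AND 1) XOR (1 AND 1))) -> 1
  row 24 [11000]: (1 AND ((NOT 0 AND 0) XOR (0 AND 0))) -> 0
  row 25 [11001]: (1 AND ((NOT 1 AND 0) XOR (0 AND 0))) -> 0
  row 26 [11010]: (1 AND ((NOT 0 AND 1) XOR (1 AND 1))) -> 0
  row 27 [11011]: (1 AND ((NOT 1 AND 1) XOR (1 AND 1))) -> 1
  row 28 [11100]: (1 AND ((NOT 0 AND 0) XOR (0 AND 0))) -> 0
  row 29 [11101]: (1 AND ((NOT 1 AND 0) XOR (0 AND 0))) -> 0
  row 30 [11110]: (1 AND ((NOT 0 AND 1) XOR (1 AND 1))) -> 0
  row 31 [11111]: (1 AND ((NOT 1 AND 1) XOR (1 AND 1))) -> 1
Full result column, 4 rows per line (a,b,c fixed per line; d,e runs 00..11 left to right):
  rows 0-3 [a,b,c=000]: 0000  = hex 0
  rows 4-7 [a,b,c=001]: 0000  = hex 0
  rows 8-11 [a,b,c=010]: 0000  = hex 0
  rows 12-15 [a,b,c=011]: 0000  = hex 0
  rows 16-19 [a,b,c=100]: 0001  = hex 1
  rows 20-23 [a,b,c=101]: 0001  = hex 1
  rows 24-27 [a,b,c=110]: 0001  = hex 1
  rows 28-31 [a,b,c=111]: 0001  = hex 1
Output column (row 0 .. row 31) = 00000000000000000001000100010001
Output column grouped in 4s = 0000 0000 0000 0000 0001 0001 0001 0001 = 0x00001111
Convert to decimal digit by digit (value = value*16 + digit):
  0 -> 0
  0*16 + 0 = 0
  0*16 + 0 = 0
  0*16 + 0 = 0
  0*16 + 1 = 1
  1*16 + 1 = 17
  17*16 + 1 = 273
  273*16 + 1 = 4369
Decimal = 4369

4369


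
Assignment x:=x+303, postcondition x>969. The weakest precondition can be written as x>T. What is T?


Formula: wp(x:=E, P) = P[E/x] (substitute E for x in postcondition)
Step 1: Postcondition: x>969
Step 2: Substitute x+303 for x: x+303>969
Step 3: Solve for x: x > 969-303 = 666

666


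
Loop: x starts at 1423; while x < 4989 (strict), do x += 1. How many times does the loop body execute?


Step 1: x goes from 1423 toward 4989 by 1; the body runs while x<4989, so iterations = ceil((bound-start)/step)
Step 2: Distance=3566
Step 3: ceil(3566/1)=3566

3566


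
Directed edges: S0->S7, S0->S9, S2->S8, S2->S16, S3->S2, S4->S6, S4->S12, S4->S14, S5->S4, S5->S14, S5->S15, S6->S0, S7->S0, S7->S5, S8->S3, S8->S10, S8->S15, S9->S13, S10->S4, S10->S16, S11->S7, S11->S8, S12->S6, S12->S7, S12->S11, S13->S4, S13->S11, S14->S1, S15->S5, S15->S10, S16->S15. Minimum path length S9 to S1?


BFS layer-by-layer from S9:
  dist 0: {S9}
  dist 1: {S13}
  dist 2: {S4, S11}
  dist 3: {S6, S7, S8, S12, S14}
  dist 4: {S0, S1, S3, S5, S10, S15}
  -> S1 reached at distance 4
Shortest path length = 4

4


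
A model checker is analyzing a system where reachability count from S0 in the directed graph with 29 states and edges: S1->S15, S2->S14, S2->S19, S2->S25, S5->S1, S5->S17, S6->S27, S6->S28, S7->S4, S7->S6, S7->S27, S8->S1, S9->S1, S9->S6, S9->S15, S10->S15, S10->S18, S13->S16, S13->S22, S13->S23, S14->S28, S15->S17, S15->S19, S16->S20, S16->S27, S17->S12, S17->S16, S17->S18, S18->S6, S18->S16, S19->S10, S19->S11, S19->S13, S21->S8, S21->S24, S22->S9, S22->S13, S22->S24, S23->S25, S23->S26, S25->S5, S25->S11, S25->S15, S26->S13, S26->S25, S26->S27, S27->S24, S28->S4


BFS from S0:
  layer 0: {S0}
Reachable set: {S0}
Count = 1

1


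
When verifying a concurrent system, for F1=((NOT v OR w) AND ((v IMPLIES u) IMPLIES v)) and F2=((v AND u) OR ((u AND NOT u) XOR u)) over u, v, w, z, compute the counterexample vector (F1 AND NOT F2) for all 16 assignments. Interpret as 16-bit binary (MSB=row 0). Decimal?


F1 = ((NOT v OR w) AND ((v IMPLIES u) IMPLIES v))
F2 = ((v AND u) OR ((u AND NOT u) XOR u))
Counterexample to F1=>F2 is where F1=1 and F2=0.
Evaluate each row (bits = u,v,w,z, MSB first):
  row 0 [0000]: F1=0 F2=0 -> F1&~F2 -> 0
  row 1 [0001]: F1=0 F2=0 -> F1&~F2 -> 0
  row 2 [0010]: F1=0 F2=0 -> F1&~F2 -> 0
  row 3 [0011]: F1=0 F2=0 -> F1&~F2 -> 0
  row 4 [0100]: F1=0 F2=0 -> F1&~F2 -> 0
  row 5 [0101]: F1=0 F2=0 -> F1&~F2 -> 0
  row 6 [0110]: F1=1 F2=0 -> F1&~F2 -> 1
  row 7 [0111]: F1=1 F2=0 -> F1&~F2 -> 1
  row 8 [1000]: F1=0 F2=1 -> F1&~F2 -> 0
  row 9 [1001]: F1=0 F2=1 -> F1&~F2 -> 0
  row 10 [1010]: F1=0 F2=1 -> F1&~F2 -> 0
  row 11 [1011]: F1=0 F2=1 -> F1&~F2 -> 0
  row 12 [1100]: F1=0 F2=1 -> F1&~F2 -> 0
  row 13 [1101]: F1=0 F2=1 -> F1&~F2 -> 0
  row 14 [1110]: F1=1 F2=1 -> F1&~F2 -> 0
  row 15 [1111]: F1=1 F2=1 -> F1&~F2 -> 0
Full result column, 4 rows per line (u,v fixed per line; w,z runs 00..11 left to right):
  rows 0-3 [u,v=00]: 0000  = hex 0
  rows 4-7 [u,v=01]: 0011  = hex 3
  rows 8-11 [u,v=10]: 0000  = hex 0
  rows 12-15 [u,v=11]: 0000  = hex 0
Counterexample vector (row 0 .. row 15) = 0000001100000000
Output column grouped in 4s = 0000 0011 0000 0000 = 0x0300
Convert to decimal digit by digit (value = value*16 + digit):
  0 -> 0
  0*16 + 3 = 3
  3*16 + 0 = 48
  48*16 + 0 = 768
Decimal = 768

768


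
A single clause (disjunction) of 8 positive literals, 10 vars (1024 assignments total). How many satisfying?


Step 1: Total=2^10=1024
Step 2: Unsat when all 8 false: 2^2=4
Step 3: Sat=1024-4=1020

1020


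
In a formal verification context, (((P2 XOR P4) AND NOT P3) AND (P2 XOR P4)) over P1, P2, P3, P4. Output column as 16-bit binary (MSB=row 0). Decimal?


Formula: (((P2 XOR P4) AND NOT P3) AND (P2 XOR P4)) over P1, P2, P3, P4 (16 rows)
Evaluate each row (bits = P1,P2,P3,P4, MSB first):
  row 0 [0000]: (((0 XOR 0) AND NOT 0) AND (0 XOR 0)) -> 0
  row 1 [0001]: (((0 XOR 1) AND NOT 0) AND (0 XOR 1)) -> 1
  row 2 [0010]: (((0 XOR 0) AND NOT 1) AND (0 XOR 0)) -> 0
  row 3 [0011]: (((0 XOR 1) AND NOT 1) AND (0 XOR 1)) -> 0
  row 4 [0100]: (((1 XOR 0) AND NOT 0) AND (1 XOR 0)) -> 1
  row 5 [0101]: (((1 XOR 1) AND NOT 0) AND (1 XOR 1)) -> 0
  row 6 [0110]: (((1 XOR 0) AND NOT 1) AND (1 XOR 0)) -> 0
  row 7 [0111]: (((1 XOR 1) AND NOT 1) AND (1 XOR 1)) -> 0
  row 8 [1000]: (((0 XOR 0) AND NOT 0) AND (0 XOR 0)) -> 0
  row 9 [1001]: (((0 XOR 1) AND NOT 0) AND (0 XOR 1)) -> 1
  row 10 [1010]: (((0 XOR 0) AND NOT 1) AND (0 XOR 0)) -> 0
  row 11 [1011]: (((0 XOR 1) AND NOT 1) AND (0 XOR 1)) -> 0
  row 12 [1100]: (((1 XOR 0) AND NOT 0) AND (1 XOR 0)) -> 1
  row 13 [1101]: (((1 XOR 1) AND NOT 0) AND (1 XOR 1)) -> 0
  row 14 [1110]: (((1 XOR 0) AND NOT 1) AND (1 XOR 0)) -> 0
  row 15 [1111]: (((1 XOR 1) AND NOT 1) AND (1 XOR 1)) -> 0
Full result column, 4 rows per line (P1,P2 fixed per line; P3,P4 runs 00..11 left to right):
  rows 0-3 [P1,P2=00]: 0100  = hex 4
  rows 4-7 [P1,P2=01]: 1000  = hex 8
  rows 8-11 [P1,P2=10]: 0100  = hex 4
  rows 12-15 [P1,P2=11]: 1000  = hex 8
Output column (row 0 .. row 15) = 0100100001001000
Output column grouped in 4s = 0100 1000 0100 1000 = 0x4848
Convert to decimal digit by digit (value = value*16 + digit):
  4 -> 4
  4*16 + 8 = 72
  72*16 + 4 = 1156
  1156*16 + 8 = 18504
Decimal = 18504

18504
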